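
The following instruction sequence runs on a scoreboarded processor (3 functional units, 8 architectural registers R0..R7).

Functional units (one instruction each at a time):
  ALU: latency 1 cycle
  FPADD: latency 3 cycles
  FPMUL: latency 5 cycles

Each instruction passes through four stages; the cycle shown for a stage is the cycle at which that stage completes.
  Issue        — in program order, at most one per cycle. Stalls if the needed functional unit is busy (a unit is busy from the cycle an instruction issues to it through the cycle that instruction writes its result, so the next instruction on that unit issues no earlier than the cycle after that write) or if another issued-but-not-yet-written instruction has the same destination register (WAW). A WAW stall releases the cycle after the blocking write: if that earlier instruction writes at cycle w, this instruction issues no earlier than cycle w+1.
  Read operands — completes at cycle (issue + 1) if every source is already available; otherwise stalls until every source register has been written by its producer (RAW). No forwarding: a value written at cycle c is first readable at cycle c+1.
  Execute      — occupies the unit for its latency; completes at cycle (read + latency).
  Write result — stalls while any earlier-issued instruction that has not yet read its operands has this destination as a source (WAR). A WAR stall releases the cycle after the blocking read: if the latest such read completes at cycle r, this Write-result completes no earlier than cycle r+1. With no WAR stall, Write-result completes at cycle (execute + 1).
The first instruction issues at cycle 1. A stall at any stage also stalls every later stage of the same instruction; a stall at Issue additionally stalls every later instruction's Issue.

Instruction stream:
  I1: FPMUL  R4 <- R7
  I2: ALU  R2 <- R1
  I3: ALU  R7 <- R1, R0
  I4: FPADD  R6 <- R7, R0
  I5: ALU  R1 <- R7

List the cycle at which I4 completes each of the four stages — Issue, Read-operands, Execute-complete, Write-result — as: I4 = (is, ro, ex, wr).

t=1  I1 dispatched to FPMUL
t=2  I1 operands ready, I2 dispatched to ALU
t=3  I2 operands ready
t=4  I2 complete
t=5  R2←I2
t=6  I3 dispatched to ALU
t=7  I1 complete, I3 operands ready, I4 dispatched to FPADD
t=8  R4←I1, I3 complete
t=9  R7←I3
t=10  I4 operands ready, I5 dispatched to ALU
t=11  I5 operands ready
t=12  I5 complete
t=13  I4 complete, R1←I5
t=14  R6←I4

I4 = (7, 10, 13, 14)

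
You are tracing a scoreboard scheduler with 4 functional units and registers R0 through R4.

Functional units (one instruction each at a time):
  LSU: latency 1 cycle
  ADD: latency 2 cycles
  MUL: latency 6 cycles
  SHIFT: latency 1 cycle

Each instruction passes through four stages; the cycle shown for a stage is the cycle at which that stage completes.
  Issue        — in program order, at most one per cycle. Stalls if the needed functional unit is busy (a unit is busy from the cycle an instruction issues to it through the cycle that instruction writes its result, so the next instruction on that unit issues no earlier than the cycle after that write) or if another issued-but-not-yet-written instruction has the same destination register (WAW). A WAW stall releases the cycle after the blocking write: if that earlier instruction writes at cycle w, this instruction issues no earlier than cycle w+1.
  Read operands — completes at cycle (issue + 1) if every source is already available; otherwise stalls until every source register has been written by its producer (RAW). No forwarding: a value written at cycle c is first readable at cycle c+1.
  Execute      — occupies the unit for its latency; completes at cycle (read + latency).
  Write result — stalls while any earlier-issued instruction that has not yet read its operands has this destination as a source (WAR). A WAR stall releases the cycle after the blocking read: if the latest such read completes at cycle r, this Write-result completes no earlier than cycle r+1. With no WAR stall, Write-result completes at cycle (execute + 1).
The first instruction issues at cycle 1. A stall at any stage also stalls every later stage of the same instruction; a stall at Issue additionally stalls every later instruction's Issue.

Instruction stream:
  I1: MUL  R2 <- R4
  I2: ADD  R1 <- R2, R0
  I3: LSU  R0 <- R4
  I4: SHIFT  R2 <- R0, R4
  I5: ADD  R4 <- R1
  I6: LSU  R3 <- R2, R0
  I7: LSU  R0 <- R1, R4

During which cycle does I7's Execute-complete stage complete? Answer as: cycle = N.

cycle = 21

1) issue 1, read 2, done 8, write 9
2) issue 2, read 10, done 12, write 13  <RAW R2: wait I1 write@9>
3) issue 3, read 4, done 5, write 11  <WAR R0: wait I2 read@10>
4) issue 10, read 12, done 13, write 14  <WAW R2: wait I1 write@9 / RAW R0: wait I3 write@11>
5) issue 14, read 15, done 17, write 18  <struct: ADD busy until I2 writes@13>
6) issue 15, read 16, done 17, write 18
7) issue 19, read 20, done 21, write 22  <struct: LSU busy until I6 writes@18>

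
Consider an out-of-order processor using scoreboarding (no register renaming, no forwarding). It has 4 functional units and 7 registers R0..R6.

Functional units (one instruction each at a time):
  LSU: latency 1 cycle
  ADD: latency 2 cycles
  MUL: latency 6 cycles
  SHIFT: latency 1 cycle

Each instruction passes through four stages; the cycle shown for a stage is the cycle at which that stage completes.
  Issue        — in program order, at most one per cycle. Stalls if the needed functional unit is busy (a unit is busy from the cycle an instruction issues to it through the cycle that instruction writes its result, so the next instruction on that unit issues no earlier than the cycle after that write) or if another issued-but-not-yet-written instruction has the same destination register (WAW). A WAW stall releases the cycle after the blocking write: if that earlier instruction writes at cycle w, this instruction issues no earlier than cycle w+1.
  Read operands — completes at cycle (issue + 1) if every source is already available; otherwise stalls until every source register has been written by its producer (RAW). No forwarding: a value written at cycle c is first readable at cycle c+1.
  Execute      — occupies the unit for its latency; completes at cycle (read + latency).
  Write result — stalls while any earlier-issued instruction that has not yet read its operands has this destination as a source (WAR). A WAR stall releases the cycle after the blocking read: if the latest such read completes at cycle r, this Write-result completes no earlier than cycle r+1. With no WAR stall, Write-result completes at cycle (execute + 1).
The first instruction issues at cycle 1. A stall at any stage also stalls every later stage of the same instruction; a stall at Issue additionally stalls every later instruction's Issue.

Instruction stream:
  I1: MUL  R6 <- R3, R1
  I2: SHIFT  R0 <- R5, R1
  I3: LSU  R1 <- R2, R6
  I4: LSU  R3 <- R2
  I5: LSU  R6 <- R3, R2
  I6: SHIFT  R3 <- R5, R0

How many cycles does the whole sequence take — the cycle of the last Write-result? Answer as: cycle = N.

c1: I1 dispatched to MUL
c2: I1 operands ready · I2 dispatched to SHIFT
c3: I2 operands ready · I3 dispatched to LSU
c4: I2 complete
c5: R0←I2
c8: I1 complete
c9: R6←I1
c10: I3 operands ready
c11: I3 complete
c12: R1←I3
c13: I4 dispatched to LSU
c14: I4 operands ready
c15: I4 complete
c16: R3←I4
c17: I5 dispatched to LSU
c18: I5 operands ready · I6 dispatched to SHIFT
c19: I5 complete · I6 operands ready
c20: R6←I5 · I6 complete
c21: R3←I6

cycle = 21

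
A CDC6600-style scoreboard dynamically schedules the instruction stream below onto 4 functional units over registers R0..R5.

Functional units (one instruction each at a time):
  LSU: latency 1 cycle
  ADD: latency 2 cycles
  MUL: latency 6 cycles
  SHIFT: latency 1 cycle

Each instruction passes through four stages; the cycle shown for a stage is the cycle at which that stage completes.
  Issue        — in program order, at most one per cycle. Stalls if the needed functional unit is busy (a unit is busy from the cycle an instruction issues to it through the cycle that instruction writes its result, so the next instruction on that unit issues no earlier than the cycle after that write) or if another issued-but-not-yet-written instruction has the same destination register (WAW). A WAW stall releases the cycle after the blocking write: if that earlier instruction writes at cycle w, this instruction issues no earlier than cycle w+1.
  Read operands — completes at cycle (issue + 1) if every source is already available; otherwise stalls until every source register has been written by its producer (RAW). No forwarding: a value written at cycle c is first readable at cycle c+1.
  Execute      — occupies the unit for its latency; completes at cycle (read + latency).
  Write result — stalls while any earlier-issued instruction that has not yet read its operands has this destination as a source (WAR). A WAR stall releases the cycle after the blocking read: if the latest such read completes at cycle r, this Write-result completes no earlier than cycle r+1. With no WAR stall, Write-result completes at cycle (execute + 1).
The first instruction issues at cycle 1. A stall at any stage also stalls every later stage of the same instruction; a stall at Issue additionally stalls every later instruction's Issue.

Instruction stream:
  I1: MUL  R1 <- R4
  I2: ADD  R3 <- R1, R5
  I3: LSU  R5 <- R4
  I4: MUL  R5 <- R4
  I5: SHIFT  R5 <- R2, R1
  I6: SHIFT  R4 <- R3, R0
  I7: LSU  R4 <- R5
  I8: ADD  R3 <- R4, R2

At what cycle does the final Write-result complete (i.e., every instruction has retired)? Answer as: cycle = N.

I1: IS=1 RO=2 EX=8 WR=9
I2: IS=2 RO=10 EX=12 WR=13  [RAW R1: wait I1 write@9]
I3: IS=3 RO=4 EX=5 WR=11  [WAR R5: wait I2 read@10]
I4: IS=12 RO=13 EX=19 WR=20  [WAW R5: wait I3 write@11]
I5: IS=21 RO=22 EX=23 WR=24  [WAW R5: wait I4 write@20]
I6: IS=25 RO=26 EX=27 WR=28  [struct: SHIFT busy until I5 writes@24]
I7: IS=29 RO=30 EX=31 WR=32  [WAW R4: wait I6 write@28]
I8: IS=30 RO=33 EX=35 WR=36  [RAW R4: wait I7 write@32]

cycle = 36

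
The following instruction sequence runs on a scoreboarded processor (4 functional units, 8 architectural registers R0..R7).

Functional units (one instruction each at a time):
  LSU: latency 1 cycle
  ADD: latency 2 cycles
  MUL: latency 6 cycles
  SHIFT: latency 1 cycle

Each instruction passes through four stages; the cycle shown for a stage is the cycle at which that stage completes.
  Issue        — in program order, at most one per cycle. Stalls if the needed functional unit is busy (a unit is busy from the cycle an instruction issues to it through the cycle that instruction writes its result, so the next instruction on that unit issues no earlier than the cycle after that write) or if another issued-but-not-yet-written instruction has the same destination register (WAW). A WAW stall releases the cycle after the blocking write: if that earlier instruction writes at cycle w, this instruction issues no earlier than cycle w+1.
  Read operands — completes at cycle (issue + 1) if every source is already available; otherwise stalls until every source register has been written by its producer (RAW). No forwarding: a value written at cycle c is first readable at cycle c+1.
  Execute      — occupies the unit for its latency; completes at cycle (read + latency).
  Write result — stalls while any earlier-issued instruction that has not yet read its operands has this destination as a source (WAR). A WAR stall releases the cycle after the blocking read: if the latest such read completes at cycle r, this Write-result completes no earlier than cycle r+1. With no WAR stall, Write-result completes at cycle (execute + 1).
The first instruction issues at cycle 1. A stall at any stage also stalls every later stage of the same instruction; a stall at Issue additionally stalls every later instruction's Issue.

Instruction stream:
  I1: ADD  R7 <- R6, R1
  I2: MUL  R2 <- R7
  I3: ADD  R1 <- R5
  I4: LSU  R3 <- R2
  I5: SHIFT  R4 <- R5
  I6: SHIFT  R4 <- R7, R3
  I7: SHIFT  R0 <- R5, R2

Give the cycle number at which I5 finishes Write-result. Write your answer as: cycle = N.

cycle = 11

cycle 1: I1 issues→ADD
cycle 2: I1 reads · I2 issues→MUL
cycle 4: I1 exec-done
cycle 5: I1 writes R7
cycle 6: I2 reads · I3 issues→ADD
cycle 7: I3 reads · I4 issues→LSU
cycle 8: I5 issues→SHIFT
cycle 9: I3 exec-done · I5 reads
cycle 10: I3 writes R1 · I5 exec-done
cycle 11: I5 writes R4
cycle 12: I2 exec-done · I6 issues→SHIFT
cycle 13: I2 writes R2
cycle 14: I4 reads
cycle 15: I4 exec-done
cycle 16: I4 writes R3
cycle 17: I6 reads
cycle 18: I6 exec-done
cycle 19: I6 writes R4
cycle 20: I7 issues→SHIFT
cycle 21: I7 reads
cycle 22: I7 exec-done
cycle 23: I7 writes R0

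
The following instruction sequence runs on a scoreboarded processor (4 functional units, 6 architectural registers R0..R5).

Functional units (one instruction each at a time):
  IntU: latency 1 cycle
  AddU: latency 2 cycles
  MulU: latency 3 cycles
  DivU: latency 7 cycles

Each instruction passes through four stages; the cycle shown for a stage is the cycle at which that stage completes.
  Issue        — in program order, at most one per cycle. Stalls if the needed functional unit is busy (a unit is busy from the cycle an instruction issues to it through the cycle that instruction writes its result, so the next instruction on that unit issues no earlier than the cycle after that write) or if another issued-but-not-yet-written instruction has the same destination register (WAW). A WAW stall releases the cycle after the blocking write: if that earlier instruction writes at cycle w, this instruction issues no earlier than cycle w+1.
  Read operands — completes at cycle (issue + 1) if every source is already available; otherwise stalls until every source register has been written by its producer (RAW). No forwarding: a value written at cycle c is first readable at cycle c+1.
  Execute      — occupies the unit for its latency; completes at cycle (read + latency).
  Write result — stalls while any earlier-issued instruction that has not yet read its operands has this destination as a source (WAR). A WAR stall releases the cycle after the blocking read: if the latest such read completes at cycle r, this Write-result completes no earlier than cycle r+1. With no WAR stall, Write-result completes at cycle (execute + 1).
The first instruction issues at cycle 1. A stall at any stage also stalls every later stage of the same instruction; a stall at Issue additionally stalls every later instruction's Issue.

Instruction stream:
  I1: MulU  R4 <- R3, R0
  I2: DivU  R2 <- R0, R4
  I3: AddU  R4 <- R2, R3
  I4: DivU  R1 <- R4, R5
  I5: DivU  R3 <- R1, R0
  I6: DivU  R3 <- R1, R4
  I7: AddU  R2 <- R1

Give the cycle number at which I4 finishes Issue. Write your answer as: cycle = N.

cycle = 16

[I1] 1/2/5/6
[I2] 2/7/14/15  (RAW R4: wait I1 write@6)
[I3] 7/16/18/19  (WAW R4: wait I1 write@6; RAW R2: wait I2 write@15)
[I4] 16/20/27/28  (struct: DivU busy until I2 writes@15; RAW R4: wait I3 write@19)
[I5] 29/30/37/38  (struct: DivU busy until I4 writes@28)
[I6] 39/40/47/48  (struct: DivU busy until I5 writes@38)
[I7] 40/41/43/44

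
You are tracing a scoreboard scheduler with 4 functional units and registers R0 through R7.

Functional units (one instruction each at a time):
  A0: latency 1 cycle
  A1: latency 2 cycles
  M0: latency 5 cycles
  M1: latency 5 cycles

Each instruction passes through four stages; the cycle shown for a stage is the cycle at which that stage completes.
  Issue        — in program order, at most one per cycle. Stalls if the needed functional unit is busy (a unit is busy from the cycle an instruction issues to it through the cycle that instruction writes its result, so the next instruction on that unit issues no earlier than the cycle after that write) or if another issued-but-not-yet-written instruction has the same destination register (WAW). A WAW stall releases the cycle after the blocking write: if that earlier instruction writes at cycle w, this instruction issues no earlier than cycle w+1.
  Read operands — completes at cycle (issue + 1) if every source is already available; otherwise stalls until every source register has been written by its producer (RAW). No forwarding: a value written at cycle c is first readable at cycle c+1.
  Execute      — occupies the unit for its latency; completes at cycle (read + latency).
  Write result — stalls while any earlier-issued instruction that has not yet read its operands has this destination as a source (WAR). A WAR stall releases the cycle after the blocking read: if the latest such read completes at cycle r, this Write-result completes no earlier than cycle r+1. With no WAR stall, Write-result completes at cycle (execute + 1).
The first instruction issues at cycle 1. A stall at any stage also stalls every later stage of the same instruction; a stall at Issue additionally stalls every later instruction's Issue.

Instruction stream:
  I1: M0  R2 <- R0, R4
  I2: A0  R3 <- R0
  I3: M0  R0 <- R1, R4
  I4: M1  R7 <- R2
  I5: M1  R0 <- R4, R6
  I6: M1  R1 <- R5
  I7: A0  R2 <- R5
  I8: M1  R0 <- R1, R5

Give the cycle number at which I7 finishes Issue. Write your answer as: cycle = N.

c1: I1 issues→M0
c2: I1 reads · I2 issues→A0
c3: I2 reads
c4: I2 exec-done
c5: I2 writes R3
c7: I1 exec-done
c8: I1 writes R2
c9: I3 issues→M0
c10: I3 reads · I4 issues→M1
c11: I4 reads
c15: I3 exec-done
c16: I3 writes R0 · I4 exec-done
c17: I4 writes R7
c18: I5 issues→M1
c19: I5 reads
c24: I5 exec-done
c25: I5 writes R0
c26: I6 issues→M1
c27: I6 reads · I7 issues→A0
c28: I7 reads
c29: I7 exec-done
c30: I7 writes R2
c32: I6 exec-done
c33: I6 writes R1
c34: I8 issues→M1
c35: I8 reads
c40: I8 exec-done
c41: I8 writes R0

cycle = 27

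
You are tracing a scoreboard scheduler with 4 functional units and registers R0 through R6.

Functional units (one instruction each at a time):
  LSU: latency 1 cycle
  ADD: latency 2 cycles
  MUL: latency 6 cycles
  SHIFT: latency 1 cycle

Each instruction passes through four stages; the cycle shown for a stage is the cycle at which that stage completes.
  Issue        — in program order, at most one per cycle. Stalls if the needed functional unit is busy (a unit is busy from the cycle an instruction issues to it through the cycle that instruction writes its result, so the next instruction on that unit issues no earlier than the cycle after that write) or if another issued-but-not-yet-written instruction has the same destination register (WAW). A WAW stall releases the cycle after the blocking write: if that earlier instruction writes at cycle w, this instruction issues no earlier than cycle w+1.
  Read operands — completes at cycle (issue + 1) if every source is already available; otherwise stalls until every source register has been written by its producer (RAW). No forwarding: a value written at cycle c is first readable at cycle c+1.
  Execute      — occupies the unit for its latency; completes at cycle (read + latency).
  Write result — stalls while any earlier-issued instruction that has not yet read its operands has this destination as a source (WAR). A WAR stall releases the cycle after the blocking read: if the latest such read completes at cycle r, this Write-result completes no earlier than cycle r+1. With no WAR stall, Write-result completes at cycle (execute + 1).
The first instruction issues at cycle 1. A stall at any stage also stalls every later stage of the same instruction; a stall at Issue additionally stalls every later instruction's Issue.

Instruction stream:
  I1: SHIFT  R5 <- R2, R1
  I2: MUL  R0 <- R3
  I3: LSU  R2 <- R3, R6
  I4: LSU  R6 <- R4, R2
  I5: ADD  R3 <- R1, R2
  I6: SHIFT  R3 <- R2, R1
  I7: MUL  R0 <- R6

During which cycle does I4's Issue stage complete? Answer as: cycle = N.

cycle = 7

[1] I1 dispatched to SHIFT
[2] I1 operands ready, I2 dispatched to MUL
[3] I1 complete, I2 operands ready, I3 dispatched to LSU
[4] R5←I1, I3 operands ready
[5] I3 complete
[6] R2←I3
[7] I4 dispatched to LSU
[8] I4 operands ready, I5 dispatched to ADD
[9] I2 complete, I4 complete, I5 operands ready
[10] R0←I2, R6←I4
[11] I5 complete
[12] R3←I5
[13] I6 dispatched to SHIFT
[14] I6 operands ready, I7 dispatched to MUL
[15] I6 complete, I7 operands ready
[16] R3←I6
[21] I7 complete
[22] R0←I7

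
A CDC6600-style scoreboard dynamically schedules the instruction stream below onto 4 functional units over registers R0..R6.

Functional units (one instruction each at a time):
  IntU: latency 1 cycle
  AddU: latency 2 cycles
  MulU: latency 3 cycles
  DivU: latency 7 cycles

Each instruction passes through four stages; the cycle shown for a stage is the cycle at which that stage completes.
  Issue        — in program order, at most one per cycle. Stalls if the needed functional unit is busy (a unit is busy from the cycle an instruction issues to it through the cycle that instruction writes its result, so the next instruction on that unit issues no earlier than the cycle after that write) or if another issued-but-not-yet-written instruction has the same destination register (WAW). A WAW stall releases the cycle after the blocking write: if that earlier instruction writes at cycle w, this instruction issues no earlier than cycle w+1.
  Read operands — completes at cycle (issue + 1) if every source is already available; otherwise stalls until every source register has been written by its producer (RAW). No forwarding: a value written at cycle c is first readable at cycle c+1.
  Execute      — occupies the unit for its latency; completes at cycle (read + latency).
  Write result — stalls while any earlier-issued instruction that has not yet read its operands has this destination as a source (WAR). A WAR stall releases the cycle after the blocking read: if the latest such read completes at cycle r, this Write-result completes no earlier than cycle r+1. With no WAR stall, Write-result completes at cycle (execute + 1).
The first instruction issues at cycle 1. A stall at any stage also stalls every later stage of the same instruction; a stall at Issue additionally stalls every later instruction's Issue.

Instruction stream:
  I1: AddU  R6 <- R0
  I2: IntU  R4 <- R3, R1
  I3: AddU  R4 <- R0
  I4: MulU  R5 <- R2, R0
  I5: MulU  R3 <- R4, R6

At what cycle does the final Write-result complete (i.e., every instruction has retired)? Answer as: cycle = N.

cycle = 18

[1] I1 issues→AddU
[2] I1 reads, I2 issues→IntU
[3] I2 reads
[4] I1 exec-done, I2 exec-done
[5] I1 writes R6, I2 writes R4
[6] I3 issues→AddU
[7] I3 reads, I4 issues→MulU
[8] I4 reads
[9] I3 exec-done
[10] I3 writes R4
[11] I4 exec-done
[12] I4 writes R5
[13] I5 issues→MulU
[14] I5 reads
[17] I5 exec-done
[18] I5 writes R3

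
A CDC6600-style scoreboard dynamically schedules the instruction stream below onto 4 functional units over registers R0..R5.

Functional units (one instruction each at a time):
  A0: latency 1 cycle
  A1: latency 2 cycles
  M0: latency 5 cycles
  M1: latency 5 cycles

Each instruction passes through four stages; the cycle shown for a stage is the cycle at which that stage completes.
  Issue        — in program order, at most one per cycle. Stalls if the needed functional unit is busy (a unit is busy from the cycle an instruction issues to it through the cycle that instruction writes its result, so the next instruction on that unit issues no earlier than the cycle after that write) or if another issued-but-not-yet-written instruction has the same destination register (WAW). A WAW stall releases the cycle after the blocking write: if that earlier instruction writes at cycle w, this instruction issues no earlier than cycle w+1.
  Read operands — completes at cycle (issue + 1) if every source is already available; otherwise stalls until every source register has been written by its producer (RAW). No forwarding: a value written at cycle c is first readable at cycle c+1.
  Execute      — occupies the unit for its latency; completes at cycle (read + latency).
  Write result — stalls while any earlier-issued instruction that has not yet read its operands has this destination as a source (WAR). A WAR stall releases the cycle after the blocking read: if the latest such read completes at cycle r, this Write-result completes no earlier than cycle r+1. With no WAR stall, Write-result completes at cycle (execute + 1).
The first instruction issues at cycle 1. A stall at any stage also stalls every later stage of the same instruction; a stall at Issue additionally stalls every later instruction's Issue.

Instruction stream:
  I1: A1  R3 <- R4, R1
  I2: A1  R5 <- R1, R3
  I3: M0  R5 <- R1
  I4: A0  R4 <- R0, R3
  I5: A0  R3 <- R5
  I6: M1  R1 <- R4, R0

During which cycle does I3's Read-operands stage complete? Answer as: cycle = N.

cycle 1: issue I1 (A1)
cycle 2: I1 read-ops
cycle 4: I1 finished on A1
cycle 5: I1→R3
cycle 6: issue I2 (A1)
cycle 7: I2 read-ops
cycle 9: I2 finished on A1
cycle 10: I2→R5
cycle 11: issue I3 (M0)
cycle 12: I3 read-ops, issue I4 (A0)
cycle 13: I4 read-ops
cycle 14: I4 finished on A0
cycle 15: I4→R4
cycle 16: issue I5 (A0)
cycle 17: I3 finished on M0, issue I6 (M1)
cycle 18: I3→R5, I6 read-ops
cycle 19: I5 read-ops
cycle 20: I5 finished on A0
cycle 21: I5→R3
cycle 23: I6 finished on M1
cycle 24: I6→R1

cycle = 12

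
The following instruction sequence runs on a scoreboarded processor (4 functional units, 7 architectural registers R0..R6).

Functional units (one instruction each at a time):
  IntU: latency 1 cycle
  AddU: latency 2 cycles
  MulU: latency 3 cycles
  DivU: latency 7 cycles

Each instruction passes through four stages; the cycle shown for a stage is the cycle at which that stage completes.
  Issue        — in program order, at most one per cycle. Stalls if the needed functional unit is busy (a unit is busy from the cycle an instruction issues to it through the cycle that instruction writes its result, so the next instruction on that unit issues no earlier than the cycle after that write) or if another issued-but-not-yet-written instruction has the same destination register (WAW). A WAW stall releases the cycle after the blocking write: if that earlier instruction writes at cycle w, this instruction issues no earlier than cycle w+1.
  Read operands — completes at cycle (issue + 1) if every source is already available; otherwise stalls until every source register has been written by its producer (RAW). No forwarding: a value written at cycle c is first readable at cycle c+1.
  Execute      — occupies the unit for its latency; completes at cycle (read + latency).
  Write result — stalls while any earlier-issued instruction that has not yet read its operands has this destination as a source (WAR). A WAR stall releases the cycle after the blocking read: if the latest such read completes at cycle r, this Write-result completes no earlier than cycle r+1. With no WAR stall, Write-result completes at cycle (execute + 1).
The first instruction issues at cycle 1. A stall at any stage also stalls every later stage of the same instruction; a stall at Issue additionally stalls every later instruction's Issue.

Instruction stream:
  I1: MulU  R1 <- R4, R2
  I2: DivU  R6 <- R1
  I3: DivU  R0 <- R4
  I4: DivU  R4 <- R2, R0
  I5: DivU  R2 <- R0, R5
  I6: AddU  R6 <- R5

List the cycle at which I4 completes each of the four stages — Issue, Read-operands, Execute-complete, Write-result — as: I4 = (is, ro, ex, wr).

I4 = (26, 27, 34, 35)

I1  is:1  ro:2  ex:5  wr:6
I2  is:2  ro:7  ex:14  wr:15  — RAW R1: wait I1 write@6
I3  is:16  ro:17  ex:24  wr:25  — struct: DivU busy until I2 writes@15
I4  is:26  ro:27  ex:34  wr:35  — struct: DivU busy until I3 writes@25
I5  is:36  ro:37  ex:44  wr:45  — struct: DivU busy until I4 writes@35
I6  is:37  ro:38  ex:40  wr:41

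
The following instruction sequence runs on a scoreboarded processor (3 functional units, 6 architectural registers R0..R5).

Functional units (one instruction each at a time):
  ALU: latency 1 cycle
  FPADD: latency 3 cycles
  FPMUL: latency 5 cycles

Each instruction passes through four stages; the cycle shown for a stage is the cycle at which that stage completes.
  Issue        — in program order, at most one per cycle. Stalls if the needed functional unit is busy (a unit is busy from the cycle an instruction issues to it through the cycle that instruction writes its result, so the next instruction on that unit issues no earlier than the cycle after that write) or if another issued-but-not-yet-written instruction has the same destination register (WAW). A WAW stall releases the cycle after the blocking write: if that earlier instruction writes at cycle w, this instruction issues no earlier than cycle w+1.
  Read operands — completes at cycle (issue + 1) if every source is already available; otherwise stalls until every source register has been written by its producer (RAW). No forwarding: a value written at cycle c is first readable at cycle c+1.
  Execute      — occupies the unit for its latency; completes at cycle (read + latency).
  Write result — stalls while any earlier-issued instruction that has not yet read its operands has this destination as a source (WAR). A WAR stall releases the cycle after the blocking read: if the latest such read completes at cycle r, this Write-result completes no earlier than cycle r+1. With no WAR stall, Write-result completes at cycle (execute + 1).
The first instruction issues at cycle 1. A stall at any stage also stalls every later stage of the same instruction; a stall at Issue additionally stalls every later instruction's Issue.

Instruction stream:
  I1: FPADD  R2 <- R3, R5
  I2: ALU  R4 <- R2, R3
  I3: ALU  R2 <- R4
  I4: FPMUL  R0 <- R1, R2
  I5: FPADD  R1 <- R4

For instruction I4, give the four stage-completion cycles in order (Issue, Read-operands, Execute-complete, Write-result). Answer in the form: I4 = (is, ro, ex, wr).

I4 = (11, 14, 19, 20)

I1: IS=1 RO=2 EX=5 WR=6
I2: IS=2 RO=7 EX=8 WR=9  [RAW R2: wait I1 write@6]
I3: IS=10 RO=11 EX=12 WR=13  [struct: ALU busy until I2 writes@9]
I4: IS=11 RO=14 EX=19 WR=20  [RAW R2: wait I3 write@13]
I5: IS=12 RO=13 EX=16 WR=17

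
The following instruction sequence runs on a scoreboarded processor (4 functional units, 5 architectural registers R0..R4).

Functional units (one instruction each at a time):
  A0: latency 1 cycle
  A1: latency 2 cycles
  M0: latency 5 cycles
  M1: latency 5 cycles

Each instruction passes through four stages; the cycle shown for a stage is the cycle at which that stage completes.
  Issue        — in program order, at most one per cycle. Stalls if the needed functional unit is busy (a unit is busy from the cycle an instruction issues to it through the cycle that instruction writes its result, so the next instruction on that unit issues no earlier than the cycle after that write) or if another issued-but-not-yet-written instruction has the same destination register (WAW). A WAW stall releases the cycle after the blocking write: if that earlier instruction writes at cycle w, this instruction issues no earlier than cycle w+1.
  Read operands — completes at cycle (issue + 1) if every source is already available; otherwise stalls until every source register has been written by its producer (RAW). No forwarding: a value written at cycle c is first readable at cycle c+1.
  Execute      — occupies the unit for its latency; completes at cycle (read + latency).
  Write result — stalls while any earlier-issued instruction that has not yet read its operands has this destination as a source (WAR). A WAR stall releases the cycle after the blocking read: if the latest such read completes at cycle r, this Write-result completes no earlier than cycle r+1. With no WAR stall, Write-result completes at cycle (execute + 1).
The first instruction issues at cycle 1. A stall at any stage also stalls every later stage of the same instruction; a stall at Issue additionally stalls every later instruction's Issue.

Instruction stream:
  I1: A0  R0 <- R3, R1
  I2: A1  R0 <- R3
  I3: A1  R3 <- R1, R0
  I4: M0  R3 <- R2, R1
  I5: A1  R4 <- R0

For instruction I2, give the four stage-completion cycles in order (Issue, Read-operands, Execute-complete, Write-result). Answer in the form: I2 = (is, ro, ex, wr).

I2 = (5, 6, 8, 9)

I1  is:1  ro:2  ex:3  wr:4
I2  is:5  ro:6  ex:8  wr:9  — WAW R0: wait I1 write@4
I3  is:10  ro:11  ex:13  wr:14  — struct: A1 busy until I2 writes@9
I4  is:15  ro:16  ex:21  wr:22  — WAW R3: wait I3 write@14
I5  is:16  ro:17  ex:19  wr:20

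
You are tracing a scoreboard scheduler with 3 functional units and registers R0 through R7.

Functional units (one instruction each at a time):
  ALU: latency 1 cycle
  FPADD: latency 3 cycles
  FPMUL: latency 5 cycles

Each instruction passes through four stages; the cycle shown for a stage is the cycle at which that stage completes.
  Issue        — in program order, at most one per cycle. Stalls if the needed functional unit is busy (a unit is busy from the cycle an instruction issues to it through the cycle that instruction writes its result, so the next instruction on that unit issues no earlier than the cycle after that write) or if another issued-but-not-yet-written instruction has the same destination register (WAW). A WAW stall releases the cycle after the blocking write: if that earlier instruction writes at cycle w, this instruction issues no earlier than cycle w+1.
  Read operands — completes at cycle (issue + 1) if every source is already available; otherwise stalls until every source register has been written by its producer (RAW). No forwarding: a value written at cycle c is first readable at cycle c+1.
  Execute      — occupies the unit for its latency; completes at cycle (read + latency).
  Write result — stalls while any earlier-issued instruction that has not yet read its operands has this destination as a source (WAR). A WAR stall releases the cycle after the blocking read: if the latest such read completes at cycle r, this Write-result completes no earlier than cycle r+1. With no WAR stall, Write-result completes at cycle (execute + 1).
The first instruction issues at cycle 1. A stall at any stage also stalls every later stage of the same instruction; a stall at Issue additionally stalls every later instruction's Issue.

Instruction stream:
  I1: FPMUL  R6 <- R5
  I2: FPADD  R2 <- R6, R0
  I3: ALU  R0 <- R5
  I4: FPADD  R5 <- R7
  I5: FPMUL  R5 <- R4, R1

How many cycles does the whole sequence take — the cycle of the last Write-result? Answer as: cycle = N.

cycle = 27

[I1] 1/2/7/8
[I2] 2/9/12/13  (RAW R6: wait I1 write@8)
[I3] 3/4/5/10  (WAR R0: wait I2 read@9)
[I4] 14/15/18/19  (struct: FPADD busy until I2 writes@13)
[I5] 20/21/26/27  (WAW R5: wait I4 write@19)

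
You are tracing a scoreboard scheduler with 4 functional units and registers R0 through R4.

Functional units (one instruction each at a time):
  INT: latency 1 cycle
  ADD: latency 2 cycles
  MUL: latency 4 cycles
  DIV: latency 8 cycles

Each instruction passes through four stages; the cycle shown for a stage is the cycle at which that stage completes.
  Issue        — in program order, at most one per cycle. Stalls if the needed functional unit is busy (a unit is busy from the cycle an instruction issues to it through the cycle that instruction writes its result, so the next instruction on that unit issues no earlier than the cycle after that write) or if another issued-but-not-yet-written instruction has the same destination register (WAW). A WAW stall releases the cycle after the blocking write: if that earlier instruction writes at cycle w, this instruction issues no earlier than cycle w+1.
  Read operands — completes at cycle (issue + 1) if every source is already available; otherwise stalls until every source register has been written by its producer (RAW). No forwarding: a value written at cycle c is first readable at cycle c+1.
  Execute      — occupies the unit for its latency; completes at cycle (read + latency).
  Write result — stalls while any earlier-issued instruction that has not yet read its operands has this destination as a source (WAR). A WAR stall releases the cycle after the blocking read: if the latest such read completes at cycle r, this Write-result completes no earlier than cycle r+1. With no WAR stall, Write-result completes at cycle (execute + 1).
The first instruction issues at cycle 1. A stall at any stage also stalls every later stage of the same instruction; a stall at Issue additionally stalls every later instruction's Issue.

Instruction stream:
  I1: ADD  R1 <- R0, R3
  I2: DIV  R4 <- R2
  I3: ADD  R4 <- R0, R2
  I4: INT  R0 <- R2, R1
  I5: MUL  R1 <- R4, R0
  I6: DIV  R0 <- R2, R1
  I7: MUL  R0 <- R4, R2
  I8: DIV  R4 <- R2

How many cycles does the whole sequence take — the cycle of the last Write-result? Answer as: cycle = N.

cycle = 45

t=1  I1→ADD
t=2  I1 RO; I2→DIV
t=3  I2 RO
t=4  I1 EX
t=5  I1 WR R1
t=11  I2 EX
t=12  I2 WR R4
t=13  I3→ADD
t=14  I3 RO; I4→INT
t=15  I4 RO; I5→MUL
t=16  I3 EX; I4 EX
t=17  I3 WR R4; I4 WR R0
t=18  I5 RO; I6→DIV
t=22  I5 EX
t=23  I5 WR R1
t=24  I6 RO
t=32  I6 EX
t=33  I6 WR R0
t=34  I7→MUL
t=35  I7 RO; I8→DIV
t=36  I8 RO
t=39  I7 EX
t=40  I7 WR R0
t=44  I8 EX
t=45  I8 WR R4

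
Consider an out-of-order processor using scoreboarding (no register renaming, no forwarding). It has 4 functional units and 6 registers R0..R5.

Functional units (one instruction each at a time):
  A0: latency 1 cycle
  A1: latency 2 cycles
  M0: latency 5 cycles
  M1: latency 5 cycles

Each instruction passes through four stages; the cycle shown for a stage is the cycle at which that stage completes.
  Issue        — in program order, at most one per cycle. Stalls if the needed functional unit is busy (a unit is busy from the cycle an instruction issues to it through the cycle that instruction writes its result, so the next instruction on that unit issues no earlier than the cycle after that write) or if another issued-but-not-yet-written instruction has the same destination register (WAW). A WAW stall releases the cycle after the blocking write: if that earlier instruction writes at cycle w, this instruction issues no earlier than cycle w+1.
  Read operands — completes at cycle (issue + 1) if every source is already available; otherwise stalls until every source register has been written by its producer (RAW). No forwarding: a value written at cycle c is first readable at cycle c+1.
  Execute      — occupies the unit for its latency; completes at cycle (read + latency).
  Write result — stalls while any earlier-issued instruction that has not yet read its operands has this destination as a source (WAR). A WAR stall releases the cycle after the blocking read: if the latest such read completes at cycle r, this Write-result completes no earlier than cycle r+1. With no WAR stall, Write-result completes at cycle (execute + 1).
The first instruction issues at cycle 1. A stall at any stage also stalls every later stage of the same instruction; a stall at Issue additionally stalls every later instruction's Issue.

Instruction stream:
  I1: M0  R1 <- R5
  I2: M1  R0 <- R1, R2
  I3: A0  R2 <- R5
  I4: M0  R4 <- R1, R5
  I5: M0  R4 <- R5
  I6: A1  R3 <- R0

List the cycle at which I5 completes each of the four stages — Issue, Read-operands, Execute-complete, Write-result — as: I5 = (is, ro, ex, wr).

c1: I1 issues→M0
c2: I1 reads; I2 issues→M1
c3: I3 issues→A0
c4: I3 reads
c5: I3 exec-done
c7: I1 exec-done
c8: I1 writes R1
c9: I2 reads; I4 issues→M0
c10: I3 writes R2; I4 reads
c14: I2 exec-done
c15: I2 writes R0; I4 exec-done
c16: I4 writes R4
c17: I5 issues→M0
c18: I5 reads; I6 issues→A1
c19: I6 reads
c21: I6 exec-done
c22: I6 writes R3
c23: I5 exec-done
c24: I5 writes R4

I5 = (17, 18, 23, 24)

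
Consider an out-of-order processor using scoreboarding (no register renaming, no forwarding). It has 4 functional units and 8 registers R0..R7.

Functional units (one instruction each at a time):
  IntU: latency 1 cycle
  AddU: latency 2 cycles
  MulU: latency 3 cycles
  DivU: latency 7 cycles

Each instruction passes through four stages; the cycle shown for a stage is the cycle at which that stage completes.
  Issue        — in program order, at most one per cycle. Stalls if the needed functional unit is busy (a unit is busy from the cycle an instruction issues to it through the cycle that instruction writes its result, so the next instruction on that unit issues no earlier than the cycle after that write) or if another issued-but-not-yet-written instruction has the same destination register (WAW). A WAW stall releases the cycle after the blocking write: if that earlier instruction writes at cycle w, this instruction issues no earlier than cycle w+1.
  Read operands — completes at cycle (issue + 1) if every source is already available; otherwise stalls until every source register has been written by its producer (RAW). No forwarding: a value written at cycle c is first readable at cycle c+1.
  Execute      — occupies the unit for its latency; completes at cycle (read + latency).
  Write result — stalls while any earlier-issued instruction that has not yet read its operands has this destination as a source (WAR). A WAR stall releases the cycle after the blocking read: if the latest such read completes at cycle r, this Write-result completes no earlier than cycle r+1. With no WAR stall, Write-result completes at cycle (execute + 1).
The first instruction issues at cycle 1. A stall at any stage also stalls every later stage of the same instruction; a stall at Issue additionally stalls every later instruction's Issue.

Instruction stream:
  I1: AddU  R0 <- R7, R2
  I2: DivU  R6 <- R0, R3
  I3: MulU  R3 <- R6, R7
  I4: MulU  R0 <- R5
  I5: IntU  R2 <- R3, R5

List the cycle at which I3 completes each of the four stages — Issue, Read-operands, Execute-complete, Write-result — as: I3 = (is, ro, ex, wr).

I3 = (3, 15, 18, 19)

cycle 1: issue I1 (AddU)
cycle 2: I1 read-ops | issue I2 (DivU)
cycle 3: issue I3 (MulU)
cycle 4: I1 finished on AddU
cycle 5: I1→R0
cycle 6: I2 read-ops
cycle 13: I2 finished on DivU
cycle 14: I2→R6
cycle 15: I3 read-ops
cycle 18: I3 finished on MulU
cycle 19: I3→R3
cycle 20: issue I4 (MulU)
cycle 21: I4 read-ops | issue I5 (IntU)
cycle 22: I5 read-ops
cycle 23: I5 finished on IntU
cycle 24: I4 finished on MulU | I5→R2
cycle 25: I4→R0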